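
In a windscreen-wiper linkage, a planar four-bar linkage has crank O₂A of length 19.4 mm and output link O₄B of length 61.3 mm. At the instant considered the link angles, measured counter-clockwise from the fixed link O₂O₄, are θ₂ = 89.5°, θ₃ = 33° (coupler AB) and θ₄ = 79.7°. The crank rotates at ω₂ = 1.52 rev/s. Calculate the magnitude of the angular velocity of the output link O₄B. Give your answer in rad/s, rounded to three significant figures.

ω₂ = 9.55 rad/s (from 1.52 rev/s).
Differentiating the loop-closure r₂e^{iθ₂}+r₃e^{iθ₃}=r₁+r₄e^{iθ₄} gives r₂ω₂e^{iθ₂}+r₃ω₃e^{iθ₃}=r₄ω₄e^{iθ₄}.
Eliminating the other unknown: ω₄ = r₂ω₂ sin(θ₂−θ₃) / [r₄ sin(θ₄−θ₃)].
Numerator sine = +0.83389; denominator sine = +0.72777.
Result = 0.0194·9.55·(+0.83389) / (0.0613·(+0.72777)) = +3.4632 rad/s; magnitude 3.4632 rad/s.

3.46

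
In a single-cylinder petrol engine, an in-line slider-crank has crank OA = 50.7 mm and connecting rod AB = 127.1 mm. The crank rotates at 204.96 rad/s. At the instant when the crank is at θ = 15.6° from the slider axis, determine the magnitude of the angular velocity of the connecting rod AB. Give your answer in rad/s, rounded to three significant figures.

79.2

ω = 205 rad/s
The rod makes angle φ with the slider axis where L sinφ = r sinθ; differentiating, L cosφ·φ̇ = r ω cosθ.
L cosφ = √(L² − r² sin²θ) = 0.12637 m.
|ω_rod| = r ω |cosθ| / √(L² − r² sin²θ) = 0.0507·205·0.96316/0.12637 = 79.203 rad/s.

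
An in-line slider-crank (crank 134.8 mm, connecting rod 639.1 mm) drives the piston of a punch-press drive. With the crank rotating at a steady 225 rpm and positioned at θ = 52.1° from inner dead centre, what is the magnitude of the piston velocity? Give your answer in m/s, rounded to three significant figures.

ω = 2π·225/60 = 23.56 rad/s
For an in-line slider-crank, x = r cosθ + √(L² − r² sin²θ), so v = −rω sinθ·[1 + r cosθ/√(L² − r² sin²θ)].
With r = 0.1348 m, L = 0.6391 m, θ = 52.1°: √(L² − r² sin²θ) = 0.63019 m.
v = −0.1348·23.56·0.78908·[1 + 0.1348·0.61429/0.63019] = -2.8356 m/s.
|v| = 2.8356 m/s.

2.84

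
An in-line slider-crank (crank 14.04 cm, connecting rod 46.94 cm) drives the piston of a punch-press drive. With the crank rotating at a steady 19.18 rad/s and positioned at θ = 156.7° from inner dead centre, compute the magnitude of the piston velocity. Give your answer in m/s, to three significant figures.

0.770

ω = 19.18 rad/s
For an in-line slider-crank, x = r cosθ + √(L² − r² sin²θ), so v = −rω sinθ·[1 + r cosθ/√(L² − r² sin²θ)].
With r = 0.1404 m, L = 0.4694 m, θ = 156.7°: √(L² − r² sin²θ) = 0.4661 m.
v = −0.1404·19.18·0.39555·[1 + 0.1404·-0.91845/0.4661] = -0.77047 m/s.
|v| = 0.77047 m/s.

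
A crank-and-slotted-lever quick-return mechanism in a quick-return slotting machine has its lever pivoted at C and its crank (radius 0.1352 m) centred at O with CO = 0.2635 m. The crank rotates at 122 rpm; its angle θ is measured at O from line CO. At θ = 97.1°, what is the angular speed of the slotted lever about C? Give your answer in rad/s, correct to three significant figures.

ω = 12.78 rad/s (from 122 rpm).
Crank pin A relative to C: A = (d + r cosθ, r sinθ); lever angle φ = atan2(r sinθ, d + r cosθ).
Differentiating tanφ: φ̇ = rω(d cosθ + r)/(d² + r² + 2dr cosθ).
d² + r² + 2dr cosθ = |CA|² = 0.0789046 m²;  d cosθ + r = +0.10263 m.
|ω_lever| = |0.1352·12.78·+0.10263| / 0.0789046 = 2.2467 rad/s.

2.25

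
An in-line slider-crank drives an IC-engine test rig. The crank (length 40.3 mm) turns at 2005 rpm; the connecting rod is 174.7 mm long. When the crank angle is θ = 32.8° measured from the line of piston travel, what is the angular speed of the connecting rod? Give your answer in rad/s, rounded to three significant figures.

41.0

ω = 210 rad/s (converted from 2005 rpm).
The rod makes angle φ with the slider axis where L sinφ = r sinθ; differentiating, L cosφ·φ̇ = r ω cosθ.
L cosφ = √(L² − r² sin²θ) = 0.17333 m.
|ω_rod| = r ω |cosθ| / √(L² − r² sin²θ) = 0.0403·210·0.84057/0.17333 = 41.034 rad/s.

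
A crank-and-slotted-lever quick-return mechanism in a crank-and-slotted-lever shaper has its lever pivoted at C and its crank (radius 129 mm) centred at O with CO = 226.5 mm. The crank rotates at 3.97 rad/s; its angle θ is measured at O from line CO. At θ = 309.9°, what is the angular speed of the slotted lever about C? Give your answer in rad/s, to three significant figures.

1.33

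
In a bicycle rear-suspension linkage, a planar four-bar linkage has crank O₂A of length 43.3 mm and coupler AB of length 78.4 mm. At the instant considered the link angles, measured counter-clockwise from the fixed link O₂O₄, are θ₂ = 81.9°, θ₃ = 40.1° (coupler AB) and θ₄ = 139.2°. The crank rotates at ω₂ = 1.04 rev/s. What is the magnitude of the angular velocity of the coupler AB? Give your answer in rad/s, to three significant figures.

3.08

ω₂ = 6.535 rad/s (from 1.04 rev/s).
Differentiating the loop-closure r₂e^{iθ₂}+r₃e^{iθ₃}=r₁+r₄e^{iθ₄} gives r₂ω₂e^{iθ₂}+r₃ω₃e^{iθ₃}=r₄ω₄e^{iθ₄}.
Eliminating the other unknown: ω₃ = r₂ω₂ sin(θ₄−θ₂) / [r₃ sin(θ₃−θ₄)].
Numerator sine = +0.84151; denominator sine = -0.98741.
Result = 0.0433·6.535·(+0.84151) / (0.0784·(-0.98741)) = -3.0757 rad/s; magnitude 3.0757 rad/s.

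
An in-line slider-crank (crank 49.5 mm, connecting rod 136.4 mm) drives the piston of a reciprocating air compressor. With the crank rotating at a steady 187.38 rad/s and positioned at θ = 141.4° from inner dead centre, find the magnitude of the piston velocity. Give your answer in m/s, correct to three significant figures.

ω = 187.4 rad/s
For an in-line slider-crank, x = r cosθ + √(L² − r² sin²θ), so v = −rω sinθ·[1 + r cosθ/√(L² − r² sin²θ)].
With r = 0.0495 m, L = 0.1364 m, θ = 141.4°: √(L² − r² sin²θ) = 0.13286 m.
v = −0.0495·187.4·0.62388·[1 + 0.0495·-0.78152/0.13286] = -4.1017 m/s.
|v| = 4.1017 m/s.

4.10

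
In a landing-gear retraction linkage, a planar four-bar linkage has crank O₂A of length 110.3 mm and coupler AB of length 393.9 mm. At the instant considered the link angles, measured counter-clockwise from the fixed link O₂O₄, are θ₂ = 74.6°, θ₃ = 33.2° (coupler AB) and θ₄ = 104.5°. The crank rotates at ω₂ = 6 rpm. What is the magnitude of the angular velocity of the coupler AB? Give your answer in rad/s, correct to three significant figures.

0.0926

ω₂ = 0.6283 rad/s (from 6 rpm).
Differentiating the loop-closure r₂e^{iθ₂}+r₃e^{iθ₃}=r₁+r₄e^{iθ₄} gives r₂ω₂e^{iθ₂}+r₃ω₃e^{iθ₃}=r₄ω₄e^{iθ₄}.
Eliminating the other unknown: ω₃ = r₂ω₂ sin(θ₄−θ₂) / [r₃ sin(θ₃−θ₄)].
Numerator sine = +0.49849; denominator sine = -0.94721.
Result = 0.1103·0.6283·(+0.49849) / (0.3939·(-0.94721)) = -0.092593 rad/s; magnitude 0.092593 rad/s.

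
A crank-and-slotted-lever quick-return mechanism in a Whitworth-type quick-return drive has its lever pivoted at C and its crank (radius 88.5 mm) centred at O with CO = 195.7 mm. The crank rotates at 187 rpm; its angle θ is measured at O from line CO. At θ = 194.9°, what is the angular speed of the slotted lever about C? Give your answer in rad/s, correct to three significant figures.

ω = 19.58 rad/s (from 187 rpm).
Crank pin A relative to C: A = (d + r cosθ, r sinθ); lever angle φ = atan2(r sinθ, d + r cosθ).
Differentiating tanφ: φ̇ = rω(d cosθ + r)/(d² + r² + 2dr cosθ).
d² + r² + 2dr cosθ = |CA|² = 0.0126565 m²;  d cosθ + r = -0.10062 m.
|ω_lever| = |0.0885·19.58·-0.10062| / 0.0126565 = 13.778 rad/s.

13.8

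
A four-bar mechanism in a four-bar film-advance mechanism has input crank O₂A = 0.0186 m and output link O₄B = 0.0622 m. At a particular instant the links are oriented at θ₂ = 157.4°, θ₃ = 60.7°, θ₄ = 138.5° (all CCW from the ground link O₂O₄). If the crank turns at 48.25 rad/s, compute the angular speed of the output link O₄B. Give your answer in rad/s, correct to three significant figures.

ω₂ = 48.25 rad/s
Differentiating the loop-closure r₂e^{iθ₂}+r₃e^{iθ₃}=r₁+r₄e^{iθ₄} gives r₂ω₂e^{iθ₂}+r₃ω₃e^{iθ₃}=r₄ω₄e^{iθ₄}.
Eliminating the other unknown: ω₄ = r₂ω₂ sin(θ₂−θ₃) / [r₄ sin(θ₄−θ₃)].
Numerator sine = +0.99317; denominator sine = +0.97742.
Result = 0.0186·48.25·(+0.99317) / (0.0622·(+0.97742)) = +14.661 rad/s; magnitude 14.661 rad/s.

14.7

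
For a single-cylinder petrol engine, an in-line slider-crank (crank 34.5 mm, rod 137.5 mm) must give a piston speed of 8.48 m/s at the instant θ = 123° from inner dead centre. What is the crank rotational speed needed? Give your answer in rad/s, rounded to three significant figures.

For an in-line slider-crank, |v_piston| = rω|sinθ|·[1 + r cosθ/√(L² − r² sin²θ)].
With r = 0.0345 m, L = 0.1375 m, θ = 123°: the bracketed kinematic factor |dx/dθ| = 0.02489 m.
ω = v/|dx/dθ| = 8.48/0.02489 = 340.7 rad/s.

341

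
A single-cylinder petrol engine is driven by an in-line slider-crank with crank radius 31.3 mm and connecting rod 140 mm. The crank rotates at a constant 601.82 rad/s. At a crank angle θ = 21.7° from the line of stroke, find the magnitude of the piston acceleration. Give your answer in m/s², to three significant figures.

12400

ω = 601.8 rad/s
x(θ) = r cosθ + √(L² − r² sin²θ); with ω constant, a = ω²·d²x/dθ².
d²x/dθ² = −r cosθ − r²(cos2θ)/√u − r⁴ sin²2θ/(4u^{3/2}),  u = L² − r² sin²θ = 0.0194661 m².
Substituting r = 0.0313 m, L = 0.14 m, θ = 21.7°: d²x/dθ² = -0.034225 m.
a = ω²·d²x/dθ² = (601.8)²·(-0.034225) = -12396 m/s²;  |a| = 12396 m/s².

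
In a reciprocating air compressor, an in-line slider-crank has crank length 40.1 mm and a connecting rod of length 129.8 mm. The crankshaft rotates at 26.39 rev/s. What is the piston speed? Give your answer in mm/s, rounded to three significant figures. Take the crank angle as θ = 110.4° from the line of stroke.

5530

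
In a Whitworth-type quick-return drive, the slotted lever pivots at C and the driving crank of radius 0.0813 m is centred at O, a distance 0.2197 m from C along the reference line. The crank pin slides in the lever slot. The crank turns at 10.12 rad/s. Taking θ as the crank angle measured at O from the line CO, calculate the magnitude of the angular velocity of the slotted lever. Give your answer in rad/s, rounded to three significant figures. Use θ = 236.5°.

0.935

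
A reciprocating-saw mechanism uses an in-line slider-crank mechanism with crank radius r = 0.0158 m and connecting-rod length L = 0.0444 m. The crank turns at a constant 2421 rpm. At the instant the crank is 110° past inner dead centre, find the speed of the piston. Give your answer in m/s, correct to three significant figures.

3.28

ω = 2π·2421/60 = 253.5 rad/s
For an in-line slider-crank, x = r cosθ + √(L² − r² sin²θ), so v = −rω sinθ·[1 + r cosθ/√(L² − r² sin²θ)].
With r = 0.0158 m, L = 0.0444 m, θ = 110°: √(L² − r² sin²θ) = 0.041844 m.
v = −0.0158·253.5·0.93969·[1 + 0.0158·-0.34202/0.041844] = -3.278 m/s.
|v| = 3.278 m/s.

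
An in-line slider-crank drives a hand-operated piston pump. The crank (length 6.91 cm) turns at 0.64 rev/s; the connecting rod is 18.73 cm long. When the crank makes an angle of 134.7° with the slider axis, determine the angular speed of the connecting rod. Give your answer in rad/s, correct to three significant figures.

ω = 4.021 rad/s (converted from 0.64 rev/s).
The rod makes angle φ with the slider axis where L sinφ = r sinθ; differentiating, L cosφ·φ̇ = r ω cosθ.
L cosφ = √(L² − r² sin²θ) = 0.18075 m.
|ω_rod| = r ω |cosθ| / √(L² − r² sin²θ) = 0.0691·4.021·0.70339/0.18075 = 1.0814 rad/s.

1.08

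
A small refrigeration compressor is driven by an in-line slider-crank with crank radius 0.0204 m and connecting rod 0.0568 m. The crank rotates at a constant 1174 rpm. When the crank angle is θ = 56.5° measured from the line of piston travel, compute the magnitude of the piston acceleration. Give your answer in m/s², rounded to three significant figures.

128

ω = 2π·1174/60 = 122.9 rad/s
x(θ) = r cosθ + √(L² − r² sin²θ); with ω constant, a = ω²·d²x/dθ².
d²x/dθ² = −r cosθ − r²(cos2θ)/√u − r⁴ sin²2θ/(4u^{3/2}),  u = L² − r² sin²θ = 0.00293686 m².
Substituting r = 0.0204 m, L = 0.0568 m, θ = 56.5°: d²x/dθ² = -0.0084895 m.
a = ω²·d²x/dθ² = (122.9)²·(-0.0084895) = -128.31 m/s²;  |a| = 128.31 m/s².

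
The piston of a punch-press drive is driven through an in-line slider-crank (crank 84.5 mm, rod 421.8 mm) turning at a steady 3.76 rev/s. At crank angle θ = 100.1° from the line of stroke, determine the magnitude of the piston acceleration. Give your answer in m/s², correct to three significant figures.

17.3

ω = 2π·3.76 = 23.62 rad/s
x(θ) = r cosθ + √(L² − r² sin²θ); with ω constant, a = ω²·d²x/dθ².
d²x/dθ² = −r cosθ − r²(cos2θ)/√u − r⁴ sin²2θ/(4u^{3/2}),  u = L² − r² sin²θ = 0.170995 m².
Substituting r = 0.0845 m, L = 0.4218 m, θ = 100.1°: d²x/dθ² = +0.031002 m.
a = ω²·d²x/dθ² = (23.62)²·(+0.031002) = +17.303 m/s²;  |a| = 17.303 m/s².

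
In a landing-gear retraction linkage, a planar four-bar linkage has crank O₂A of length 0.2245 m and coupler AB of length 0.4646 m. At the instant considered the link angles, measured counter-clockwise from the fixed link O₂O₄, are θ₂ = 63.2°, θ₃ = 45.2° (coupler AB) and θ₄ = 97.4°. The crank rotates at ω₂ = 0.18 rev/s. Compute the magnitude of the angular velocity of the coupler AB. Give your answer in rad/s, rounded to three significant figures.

ω₂ = 1.131 rad/s (from 0.18 rev/s).
Differentiating the loop-closure r₂e^{iθ₂}+r₃e^{iθ₃}=r₁+r₄e^{iθ₄} gives r₂ω₂e^{iθ₂}+r₃ω₃e^{iθ₃}=r₄ω₄e^{iθ₄}.
Eliminating the other unknown: ω₃ = r₂ω₂ sin(θ₄−θ₂) / [r₃ sin(θ₃−θ₄)].
Numerator sine = +0.56208; denominator sine = -0.79016.
Result = 0.2245·1.131·(+0.56208) / (0.4646·(-0.79016)) = -0.38876 rad/s; magnitude 0.38876 rad/s.

0.389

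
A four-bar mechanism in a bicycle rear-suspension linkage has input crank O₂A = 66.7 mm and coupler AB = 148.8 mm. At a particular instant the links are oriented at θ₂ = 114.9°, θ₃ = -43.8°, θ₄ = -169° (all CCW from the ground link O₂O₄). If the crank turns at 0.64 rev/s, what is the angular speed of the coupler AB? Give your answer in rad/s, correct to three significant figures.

2.14

ω₂ = 4.021 rad/s (from 0.64 rev/s).
Differentiating the loop-closure r₂e^{iθ₂}+r₃e^{iθ₃}=r₁+r₄e^{iθ₄} gives r₂ω₂e^{iθ₂}+r₃ω₃e^{iθ₃}=r₄ω₄e^{iθ₄}.
Eliminating the other unknown: ω₃ = r₂ω₂ sin(θ₄−θ₂) / [r₃ sin(θ₃−θ₄)].
Numerator sine = +0.97072; denominator sine = +0.81714.
Result = 0.0667·4.021·(+0.97072) / (0.1488·(+0.81714)) = +2.1413 rad/s; magnitude 2.1413 rad/s.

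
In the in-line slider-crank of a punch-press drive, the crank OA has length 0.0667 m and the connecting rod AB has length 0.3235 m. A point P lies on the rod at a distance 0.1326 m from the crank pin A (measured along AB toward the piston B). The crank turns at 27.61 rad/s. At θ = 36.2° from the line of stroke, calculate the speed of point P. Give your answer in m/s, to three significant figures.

1.46

ω = 27.61 rad/s.  Crank-pin speed |V_A| = rω = 1.8416 m/s, perpendicular to OA.
Rod angle: sinφ = −(r/L) sinθ ⇒ φ = -6.994°; ω_rod = −rω cosθ/√(L²−r²sin²θ) = -4.6282 rad/s.
V_P = V_A + ω_rod × AP, with AP = 0.1326 m along the rod.
Components: V_Px = −rω sinθ − a·ω_rod·sinφ = -1.1624 m/s;  V_Py = rω cosθ + a·ω_rod·cosφ = +0.87695 m/s.
|V_P| = √(V_Px² + V_Py²) = 1.4561 m/s.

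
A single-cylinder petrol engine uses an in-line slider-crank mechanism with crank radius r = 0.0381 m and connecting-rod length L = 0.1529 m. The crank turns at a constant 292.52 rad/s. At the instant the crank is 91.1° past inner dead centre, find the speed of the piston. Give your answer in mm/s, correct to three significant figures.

ω = 292.5 rad/s
For an in-line slider-crank, x = r cosθ + √(L² − r² sin²θ), so v = −rω sinθ·[1 + r cosθ/√(L² − r² sin²θ)].
With r = 0.0381 m, L = 0.1529 m, θ = 91.1°: √(L² − r² sin²θ) = 0.14808 m.
v = −0.0381·292.5·0.99982·[1 + 0.0381·-0.01920/0.14808] = -11.088 m/s.
|v| = 11.088 m/s = 11088 mm/s.

11100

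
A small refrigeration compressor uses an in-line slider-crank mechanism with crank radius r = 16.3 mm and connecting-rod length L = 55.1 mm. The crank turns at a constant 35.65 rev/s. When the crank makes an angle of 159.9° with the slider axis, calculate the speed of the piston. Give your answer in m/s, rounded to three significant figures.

ω = 2π·35.6 = 224 rad/s
For an in-line slider-crank, x = r cosθ + √(L² − r² sin²θ), so v = −rω sinθ·[1 + r cosθ/√(L² − r² sin²θ)].
With r = 0.0163 m, L = 0.0551 m, θ = 159.9°: √(L² − r² sin²θ) = 0.054815 m.
v = −0.0163·224·0.34366·[1 + 0.0163·-0.93909/0.054815] = -0.90435 m/s.
|v| = 0.90435 m/s.

0.904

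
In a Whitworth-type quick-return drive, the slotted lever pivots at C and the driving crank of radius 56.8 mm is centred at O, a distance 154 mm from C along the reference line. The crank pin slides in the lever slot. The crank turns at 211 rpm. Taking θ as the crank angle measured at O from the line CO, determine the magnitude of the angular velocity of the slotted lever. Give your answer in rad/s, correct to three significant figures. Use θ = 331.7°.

ω = 22.1 rad/s (from 211 rpm).
Crank pin A relative to C: A = (d + r cosθ, r sinθ); lever angle φ = atan2(r sinθ, d + r cosθ).
Differentiating tanφ: φ̇ = rω(d cosθ + r)/(d² + r² + 2dr cosθ).
d² + r² + 2dr cosθ = |CA|² = 0.0423457 m²;  d cosθ + r = +0.19239 m.
|ω_lever| = |0.0568·22.1·+0.19239| / 0.0423457 = 5.7022 rad/s.

5.70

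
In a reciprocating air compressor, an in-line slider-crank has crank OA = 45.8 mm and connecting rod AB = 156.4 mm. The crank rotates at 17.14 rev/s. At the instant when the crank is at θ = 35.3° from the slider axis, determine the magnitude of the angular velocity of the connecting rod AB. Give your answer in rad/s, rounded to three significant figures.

26.1

ω = 107.7 rad/s (converted from 17.14 rev/s).
The rod makes angle φ with the slider axis where L sinφ = r sinθ; differentiating, L cosφ·φ̇ = r ω cosθ.
L cosφ = √(L² − r² sin²θ) = 0.15414 m.
|ω_rod| = r ω |cosθ| / √(L² − r² sin²θ) = 0.0458·107.7·0.81614/0.15414 = 26.115 rad/s.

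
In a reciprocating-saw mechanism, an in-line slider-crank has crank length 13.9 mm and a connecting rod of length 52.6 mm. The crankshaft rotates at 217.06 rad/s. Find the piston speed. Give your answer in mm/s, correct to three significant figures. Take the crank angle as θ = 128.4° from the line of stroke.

1970

ω = 217.1 rad/s
For an in-line slider-crank, x = r cosθ + √(L² − r² sin²θ), so v = −rω sinθ·[1 + r cosθ/√(L² − r² sin²θ)].
With r = 0.0139 m, L = 0.0526 m, θ = 128.4°: √(L² − r² sin²θ) = 0.05146 m.
v = −0.0139·217.1·0.78369·[1 + 0.0139·-0.62115/0.05146] = -1.9678 m/s.
|v| = 1.9678 m/s = 1967.8 mm/s.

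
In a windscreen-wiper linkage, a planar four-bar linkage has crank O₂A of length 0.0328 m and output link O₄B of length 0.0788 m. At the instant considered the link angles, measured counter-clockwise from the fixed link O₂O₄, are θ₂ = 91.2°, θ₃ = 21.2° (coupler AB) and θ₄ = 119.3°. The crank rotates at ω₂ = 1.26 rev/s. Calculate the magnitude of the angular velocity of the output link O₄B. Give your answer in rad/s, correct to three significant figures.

ω₂ = 7.917 rad/s (from 1.26 rev/s).
Differentiating the loop-closure r₂e^{iθ₂}+r₃e^{iθ₃}=r₁+r₄e^{iθ₄} gives r₂ω₂e^{iθ₂}+r₃ω₃e^{iθ₃}=r₄ω₄e^{iθ₄}.
Eliminating the other unknown: ω₄ = r₂ω₂ sin(θ₂−θ₃) / [r₄ sin(θ₄−θ₃)].
Numerator sine = +0.93969; denominator sine = +0.99002.
Result = 0.0328·7.917·(+0.93969) / (0.0788·(+0.99002)) = +3.1278 rad/s; magnitude 3.1278 rad/s.

3.13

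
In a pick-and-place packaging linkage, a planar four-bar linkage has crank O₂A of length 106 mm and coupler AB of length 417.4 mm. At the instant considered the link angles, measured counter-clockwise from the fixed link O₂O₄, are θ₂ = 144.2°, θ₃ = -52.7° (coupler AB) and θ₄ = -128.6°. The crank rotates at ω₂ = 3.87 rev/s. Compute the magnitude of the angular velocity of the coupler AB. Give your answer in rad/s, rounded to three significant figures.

6.36

ω₂ = 24.32 rad/s (from 3.87 rev/s).
Differentiating the loop-closure r₂e^{iθ₂}+r₃e^{iθ₃}=r₁+r₄e^{iθ₄} gives r₂ω₂e^{iθ₂}+r₃ω₃e^{iθ₃}=r₄ω₄e^{iθ₄}.
Eliminating the other unknown: ω₃ = r₂ω₂ sin(θ₄−θ₂) / [r₃ sin(θ₃−θ₄)].
Numerator sine = +0.99881; denominator sine = +0.96987.
Result = 0.106·24.32·(+0.99881) / (0.4174·(+0.96987)) = +6.3593 rad/s; magnitude 6.3593 rad/s.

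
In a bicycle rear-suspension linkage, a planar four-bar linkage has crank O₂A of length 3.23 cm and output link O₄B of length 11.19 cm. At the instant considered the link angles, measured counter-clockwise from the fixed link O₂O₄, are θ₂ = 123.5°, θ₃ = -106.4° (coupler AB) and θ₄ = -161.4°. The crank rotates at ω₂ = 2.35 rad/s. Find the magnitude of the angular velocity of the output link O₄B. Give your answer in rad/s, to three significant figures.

ω₂ = 2.35 rad/s
Differentiating the loop-closure r₂e^{iθ₂}+r₃e^{iθ₃}=r₁+r₄e^{iθ₄} gives r₂ω₂e^{iθ₂}+r₃ω₃e^{iθ₃}=r₄ω₄e^{iθ₄}.
Eliminating the other unknown: ω₄ = r₂ω₂ sin(θ₂−θ₃) / [r₄ sin(θ₄−θ₃)].
Numerator sine = -0.76492; denominator sine = -0.81915.
Result = 0.0323·2.35·(-0.76492) / (0.1119·(-0.81915)) = +0.63342 rad/s; magnitude 0.63342 rad/s.

0.633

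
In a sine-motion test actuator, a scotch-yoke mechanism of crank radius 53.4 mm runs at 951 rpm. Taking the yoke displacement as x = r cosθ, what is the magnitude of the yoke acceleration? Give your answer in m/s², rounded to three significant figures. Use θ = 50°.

340

ω = 99.59 rad/s (from 951 rpm).
x = r cosθ ⇒ ẍ = −rω² cosθ (ω constant).
|a| = rω²|cosθ| = 0.0534·(99.59)²·|cos 50°| = 340.43 m/s².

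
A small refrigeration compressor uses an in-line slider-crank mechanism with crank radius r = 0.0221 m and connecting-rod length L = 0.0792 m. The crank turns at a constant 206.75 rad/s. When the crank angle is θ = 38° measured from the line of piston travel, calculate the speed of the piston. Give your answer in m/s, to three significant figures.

3.44

ω = 206.8 rad/s
For an in-line slider-crank, x = r cosθ + √(L² − r² sin²θ), so v = −rω sinθ·[1 + r cosθ/√(L² − r² sin²θ)].
With r = 0.0221 m, L = 0.0792 m, θ = 38°: √(L² − r² sin²θ) = 0.078023 m.
v = −0.0221·206.8·0.61566·[1 + 0.0221·0.78801/0.078023] = -3.441 m/s.
|v| = 3.441 m/s.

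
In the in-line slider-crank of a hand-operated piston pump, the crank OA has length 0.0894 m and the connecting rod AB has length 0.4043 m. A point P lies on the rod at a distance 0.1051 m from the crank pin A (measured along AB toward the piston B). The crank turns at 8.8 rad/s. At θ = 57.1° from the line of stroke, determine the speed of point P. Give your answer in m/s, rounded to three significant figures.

ω = 8.8 rad/s.  Crank-pin speed |V_A| = rω = 0.78672 m/s, perpendicular to OA.
Rod angle: sinφ = −(r/L) sinθ ⇒ φ = -10.700°; ω_rod = −rω cosθ/√(L²−r²sin²θ) = -1.0757 rad/s.
V_P = V_A + ω_rod × AP, with AP = 0.1051 m along the rod.
Components: V_Px = −rω sinθ − a·ω_rod·sinφ = -0.68153 m/s;  V_Py = rω cosθ + a·ω_rod·cosφ = +0.31624 m/s.
|V_P| = √(V_Px² + V_Py²) = 0.75133 m/s.

0.751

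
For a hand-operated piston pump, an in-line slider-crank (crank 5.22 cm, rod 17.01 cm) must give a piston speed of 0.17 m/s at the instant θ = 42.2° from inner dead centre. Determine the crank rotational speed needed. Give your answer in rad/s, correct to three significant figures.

For an in-line slider-crank, |v_piston| = rω|sinθ|·[1 + r cosθ/√(L² − r² sin²θ)].
With r = 0.0522 m, L = 0.1701 m, θ = 42.2°: the bracketed kinematic factor |dx/dθ| = 0.04321 m.
ω = v/|dx/dθ| = 0.17/0.04321 = 3.9343 rad/s.

3.93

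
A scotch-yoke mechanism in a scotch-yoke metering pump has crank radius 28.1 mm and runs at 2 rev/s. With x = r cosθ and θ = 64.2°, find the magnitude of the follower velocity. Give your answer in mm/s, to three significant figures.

318

ω = 12.57 rad/s (from 2 rev/s).
x = r cosθ ⇒ ẋ = −rω sinθ.
|v| = rω|sinθ| = 0.0281·12.57·|sin 64.2°| = 0.31792 m/s = 317.92 mm/s.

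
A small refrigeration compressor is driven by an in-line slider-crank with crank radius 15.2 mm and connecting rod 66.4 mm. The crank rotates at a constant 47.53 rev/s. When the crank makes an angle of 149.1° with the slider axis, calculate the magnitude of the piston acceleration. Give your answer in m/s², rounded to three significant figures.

1010

ω = 2π·47.5 = 298.6 rad/s
x(θ) = r cosθ + √(L² − r² sin²θ); with ω constant, a = ω²·d²x/dθ².
d²x/dθ² = −r cosθ − r²(cos2θ)/√u − r⁴ sin²2θ/(4u^{3/2}),  u = L² − r² sin²θ = 0.00434803 m².
Substituting r = 0.0152 m, L = 0.0664 m, θ = 149.1°: d²x/dθ² = +0.011351 m.
a = ω²·d²x/dθ² = (298.6)²·(+0.011351) = +1012.3 m/s²;  |a| = 1012.3 m/s².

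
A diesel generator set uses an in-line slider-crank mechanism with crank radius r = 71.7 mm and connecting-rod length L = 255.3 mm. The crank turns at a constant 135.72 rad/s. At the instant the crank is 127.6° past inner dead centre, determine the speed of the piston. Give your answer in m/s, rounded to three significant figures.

ω = 135.7 rad/s
For an in-line slider-crank, x = r cosθ + √(L² − r² sin²θ), so v = −rω sinθ·[1 + r cosθ/√(L² − r² sin²θ)].
With r = 0.0717 m, L = 0.2553 m, θ = 127.6°: √(L² − r² sin²θ) = 0.2489 m.
v = −0.0717·135.7·0.79229·[1 + 0.0717·-0.61015/0.2489] = -6.3548 m/s.
|v| = 6.3548 m/s.

6.35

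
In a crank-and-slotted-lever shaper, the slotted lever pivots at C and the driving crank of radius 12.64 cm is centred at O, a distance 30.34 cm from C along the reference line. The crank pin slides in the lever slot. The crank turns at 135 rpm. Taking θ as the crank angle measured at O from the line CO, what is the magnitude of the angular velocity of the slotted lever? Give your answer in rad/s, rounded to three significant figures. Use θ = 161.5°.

ω = 14.14 rad/s (from 135 rpm).
Crank pin A relative to C: A = (d + r cosθ, r sinθ); lever angle φ = atan2(r sinθ, d + r cosθ).
Differentiating tanφ: φ̇ = rω(d cosθ + r)/(d² + r² + 2dr cosθ).
d² + r² + 2dr cosθ = |CA|² = 0.0352926 m²;  d cosθ + r = -0.16132 m.
|ω_lever| = |0.1264·14.14·-0.16132| / 0.0352926 = 8.168 rad/s.

8.17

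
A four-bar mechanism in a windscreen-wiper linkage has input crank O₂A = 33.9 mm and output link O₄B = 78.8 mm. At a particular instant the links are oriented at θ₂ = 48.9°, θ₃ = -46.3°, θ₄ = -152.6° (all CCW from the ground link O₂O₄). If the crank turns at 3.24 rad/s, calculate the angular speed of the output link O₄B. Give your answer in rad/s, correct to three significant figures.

1.45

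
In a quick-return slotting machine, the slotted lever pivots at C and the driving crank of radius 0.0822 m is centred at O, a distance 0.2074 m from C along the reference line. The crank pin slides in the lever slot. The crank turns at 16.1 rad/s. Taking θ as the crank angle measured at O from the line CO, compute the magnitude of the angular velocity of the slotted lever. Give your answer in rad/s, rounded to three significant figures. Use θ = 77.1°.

2.96

ω = 16.1 rad/s
Crank pin A relative to C: A = (d + r cosθ, r sinθ); lever angle φ = atan2(r sinθ, d + r cosθ).
Differentiating tanφ: φ̇ = rω(d cosθ + r)/(d² + r² + 2dr cosθ).
d² + r² + 2dr cosθ = |CA|² = 0.0573837 m²;  d cosθ + r = +0.1285 m.
|ω_lever| = |0.0822·16.1·+0.1285| / 0.0573837 = 2.9636 rad/s.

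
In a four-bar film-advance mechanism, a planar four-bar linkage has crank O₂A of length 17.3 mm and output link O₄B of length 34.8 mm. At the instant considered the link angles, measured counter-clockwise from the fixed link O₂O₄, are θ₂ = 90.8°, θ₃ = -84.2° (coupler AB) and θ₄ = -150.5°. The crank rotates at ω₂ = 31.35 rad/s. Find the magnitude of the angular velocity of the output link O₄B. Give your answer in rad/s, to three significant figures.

ω₂ = 31.35 rad/s
Differentiating the loop-closure r₂e^{iθ₂}+r₃e^{iθ₃}=r₁+r₄e^{iθ₄} gives r₂ω₂e^{iθ₂}+r₃ω₃e^{iθ₃}=r₄ω₄e^{iθ₄}.
Eliminating the other unknown: ω₄ = r₂ω₂ sin(θ₂−θ₃) / [r₄ sin(θ₄−θ₃)].
Numerator sine = +0.08716; denominator sine = -0.91566.
Result = 0.0173·31.35·(+0.08716) / (0.0348·(-0.91566)) = -1.4834 rad/s; magnitude 1.4834 rad/s.

1.48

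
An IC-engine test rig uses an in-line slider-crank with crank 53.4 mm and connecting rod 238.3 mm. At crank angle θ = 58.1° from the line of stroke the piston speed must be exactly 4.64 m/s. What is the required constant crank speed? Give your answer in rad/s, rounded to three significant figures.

For an in-line slider-crank, |v_piston| = rω|sinθ|·[1 + r cosθ/√(L² − r² sin²θ)].
With r = 0.0534 m, L = 0.2383 m, θ = 58.1°: the bracketed kinematic factor |dx/dθ| = 0.050803 m.
ω = v/|dx/dθ| = 4.64/0.050803 = 91.333 rad/s.

91.3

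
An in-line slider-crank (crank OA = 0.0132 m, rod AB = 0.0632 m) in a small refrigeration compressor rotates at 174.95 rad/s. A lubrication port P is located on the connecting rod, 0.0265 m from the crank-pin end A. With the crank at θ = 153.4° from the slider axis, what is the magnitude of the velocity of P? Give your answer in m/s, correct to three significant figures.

1.53

ω = 174.9 rad/s.  Crank-pin speed |V_A| = rω = 2.3093 m/s, perpendicular to OA.
Rod angle: sinφ = −(r/L) sinθ ⇒ φ = -5.366°; ω_rod = −rω cosθ/√(L²−r²sin²θ) = +32.816 rad/s.
V_P = V_A + ω_rod × AP, with AP = 0.0265 m along the rod.
Components: V_Px = −rω sinθ − a·ω_rod·sinφ = -0.9527 m/s;  V_Py = rω cosθ + a·ω_rod·cosφ = -1.1991 m/s.
|V_P| = √(V_Px² + V_Py²) = 1.5315 m/s.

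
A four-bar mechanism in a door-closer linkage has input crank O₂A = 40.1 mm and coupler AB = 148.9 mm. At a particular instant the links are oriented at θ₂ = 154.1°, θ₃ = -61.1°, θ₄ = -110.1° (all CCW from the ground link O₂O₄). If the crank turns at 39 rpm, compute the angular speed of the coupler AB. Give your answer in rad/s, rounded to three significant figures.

1.45

ω₂ = 4.084 rad/s (from 39 rpm).
Differentiating the loop-closure r₂e^{iθ₂}+r₃e^{iθ₃}=r₁+r₄e^{iθ₄} gives r₂ω₂e^{iθ₂}+r₃ω₃e^{iθ₃}=r₄ω₄e^{iθ₄}.
Eliminating the other unknown: ω₃ = r₂ω₂ sin(θ₄−θ₂) / [r₃ sin(θ₃−θ₄)].
Numerator sine = +0.99488; denominator sine = +0.75471.
Result = 0.0401·4.084·(+0.99488) / (0.1489·(+0.75471)) = +1.4499 rad/s; magnitude 1.4499 rad/s.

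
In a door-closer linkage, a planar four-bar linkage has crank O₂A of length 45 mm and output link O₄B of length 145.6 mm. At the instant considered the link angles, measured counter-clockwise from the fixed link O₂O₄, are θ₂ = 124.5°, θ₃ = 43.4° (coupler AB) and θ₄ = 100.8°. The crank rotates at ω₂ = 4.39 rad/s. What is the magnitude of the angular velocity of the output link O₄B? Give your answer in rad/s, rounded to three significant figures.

1.59

ω₂ = 4.39 rad/s
Differentiating the loop-closure r₂e^{iθ₂}+r₃e^{iθ₃}=r₁+r₄e^{iθ₄} gives r₂ω₂e^{iθ₂}+r₃ω₃e^{iθ₃}=r₄ω₄e^{iθ₄}.
Eliminating the other unknown: ω₄ = r₂ω₂ sin(θ₂−θ₃) / [r₄ sin(θ₄−θ₃)].
Numerator sine = +0.98796; denominator sine = +0.84245.
Result = 0.045·4.39·(+0.98796) / (0.1456·(+0.84245)) = +1.5911 rad/s; magnitude 1.5911 rad/s.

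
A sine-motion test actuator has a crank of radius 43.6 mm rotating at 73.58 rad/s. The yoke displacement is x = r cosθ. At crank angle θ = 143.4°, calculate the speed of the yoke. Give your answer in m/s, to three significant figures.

ω = 73.58 rad/s
x = r cosθ ⇒ ẋ = −rω sinθ.
|v| = rω|sinθ| = 0.0436·73.58·|sin 143.4°| = 1.9127 m/s.

1.91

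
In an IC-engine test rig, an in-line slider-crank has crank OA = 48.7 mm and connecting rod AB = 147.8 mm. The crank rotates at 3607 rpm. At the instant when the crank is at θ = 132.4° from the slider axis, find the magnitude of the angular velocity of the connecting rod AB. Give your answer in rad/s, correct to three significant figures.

ω = 377.7 rad/s (converted from 3607 rpm).
The rod makes angle φ with the slider axis where L sinφ = r sinθ; differentiating, L cosφ·φ̇ = r ω cosθ.
L cosφ = √(L² − r² sin²θ) = 0.14336 m.
|ω_rod| = r ω |cosθ| / √(L² − r² sin²θ) = 0.0487·377.7·0.67430/0.14336 = 86.524 rad/s.

86.5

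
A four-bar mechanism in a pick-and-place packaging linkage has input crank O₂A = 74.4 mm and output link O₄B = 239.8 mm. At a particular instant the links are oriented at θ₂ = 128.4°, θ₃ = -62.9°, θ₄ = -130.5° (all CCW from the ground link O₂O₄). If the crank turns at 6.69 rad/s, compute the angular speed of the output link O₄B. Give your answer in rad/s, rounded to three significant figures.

0.440

ω₂ = 6.69 rad/s
Differentiating the loop-closure r₂e^{iθ₂}+r₃e^{iθ₃}=r₁+r₄e^{iθ₄} gives r₂ω₂e^{iθ₂}+r₃ω₃e^{iθ₃}=r₄ω₄e^{iθ₄}.
Eliminating the other unknown: ω₄ = r₂ω₂ sin(θ₂−θ₃) / [r₄ sin(θ₄−θ₃)].
Numerator sine = -0.19595; denominator sine = -0.92455.
Result = 0.0744·6.69·(-0.19595) / (0.2398·(-0.92455)) = +0.4399 rad/s; magnitude 0.4399 rad/s.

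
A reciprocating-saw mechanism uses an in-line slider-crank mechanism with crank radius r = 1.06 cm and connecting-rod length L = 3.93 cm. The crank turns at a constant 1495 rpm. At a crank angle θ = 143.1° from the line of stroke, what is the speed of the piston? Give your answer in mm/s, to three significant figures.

779

ω = 2π·1495/60 = 156.6 rad/s
For an in-line slider-crank, x = r cosθ + √(L² − r² sin²θ), so v = −rω sinθ·[1 + r cosθ/√(L² − r² sin²θ)].
With r = 0.0106 m, L = 0.0393 m, θ = 143.1°: √(L² − r² sin²θ) = 0.038781 m.
v = −0.0106·156.6·0.60042·[1 + 0.0106·-0.79968/0.038781] = -0.77861 m/s.
|v| = 0.77861 m/s = 778.61 mm/s.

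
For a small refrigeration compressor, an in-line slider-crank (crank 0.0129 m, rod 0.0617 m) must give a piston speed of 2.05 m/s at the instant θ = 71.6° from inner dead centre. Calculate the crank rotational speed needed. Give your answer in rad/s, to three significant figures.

For an in-line slider-crank, |v_piston| = rω|sinθ|·[1 + r cosθ/√(L² − r² sin²θ)].
With r = 0.0129 m, L = 0.0617 m, θ = 71.6°: the bracketed kinematic factor |dx/dθ| = 0.013065 m.
ω = v/|dx/dθ| = 2.05/0.013065 = 156.91 rad/s.

157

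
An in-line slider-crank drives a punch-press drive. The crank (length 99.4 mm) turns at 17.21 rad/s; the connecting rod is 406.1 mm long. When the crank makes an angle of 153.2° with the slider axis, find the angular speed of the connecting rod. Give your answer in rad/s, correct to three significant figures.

3.78

ω = 17.21 rad/s
The rod makes angle φ with the slider axis where L sinφ = r sinθ; differentiating, L cosφ·φ̇ = r ω cosθ.
L cosφ = √(L² − r² sin²θ) = 0.40362 m.
|ω_rod| = r ω |cosθ| / √(L² − r² sin²θ) = 0.0994·17.21·0.89259/0.40362 = 3.7831 rad/s.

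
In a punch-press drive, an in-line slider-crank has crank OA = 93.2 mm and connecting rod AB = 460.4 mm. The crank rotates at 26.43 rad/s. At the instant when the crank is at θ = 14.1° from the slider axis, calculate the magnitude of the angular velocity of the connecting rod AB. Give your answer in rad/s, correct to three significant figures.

5.20

ω = 26.43 rad/s
The rod makes angle φ with the slider axis where L sinφ = r sinθ; differentiating, L cosφ·φ̇ = r ω cosθ.
L cosφ = √(L² − r² sin²θ) = 0.45984 m.
|ω_rod| = r ω |cosθ| / √(L² − r² sin²θ) = 0.0932·26.43·0.96987/0.45984 = 5.1954 rad/s.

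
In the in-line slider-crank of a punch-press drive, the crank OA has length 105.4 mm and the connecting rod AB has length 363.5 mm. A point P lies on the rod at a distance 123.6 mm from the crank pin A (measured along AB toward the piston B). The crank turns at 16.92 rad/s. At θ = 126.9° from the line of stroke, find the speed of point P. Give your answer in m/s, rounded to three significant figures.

1.51

ω = 16.92 rad/s.  Crank-pin speed |V_A| = rω = 1.7834 m/s, perpendicular to OA.
Rod angle: sinφ = −(r/L) sinθ ⇒ φ = -13.408°; ω_rod = −rω cosθ/√(L²−r²sin²θ) = +3.0283 rad/s.
V_P = V_A + ω_rod × AP, with AP = 0.1236 m along the rod.
Components: V_Px = −rω sinθ − a·ω_rod·sinφ = -1.3393 m/s;  V_Py = rω cosθ + a·ω_rod·cosφ = -0.70668 m/s.
|V_P| = √(V_Px² + V_Py²) = 1.5143 m/s.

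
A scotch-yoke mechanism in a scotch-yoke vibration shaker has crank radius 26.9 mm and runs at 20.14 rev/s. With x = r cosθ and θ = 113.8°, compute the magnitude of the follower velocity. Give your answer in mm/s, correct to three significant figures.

3110

ω = 126.5 rad/s (from 20.14 rev/s).
x = r cosθ ⇒ ẋ = −rω sinθ.
|v| = rω|sinθ| = 0.0269·126.5·|sin 113.8°| = 3.1145 m/s = 3114.5 mm/s.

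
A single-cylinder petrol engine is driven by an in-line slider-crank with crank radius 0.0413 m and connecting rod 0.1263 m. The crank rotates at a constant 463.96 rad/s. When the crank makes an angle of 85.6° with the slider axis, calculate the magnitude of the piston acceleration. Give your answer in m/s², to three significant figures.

2350

ω = 464 rad/s
x(θ) = r cosθ + √(L² − r² sin²θ); with ω constant, a = ω²·d²x/dθ².
d²x/dθ² = −r cosθ − r²(cos2θ)/√u − r⁴ sin²2θ/(4u^{3/2}),  u = L² − r² sin²θ = 0.014256 m².
Substituting r = 0.0413 m, L = 0.1263 m, θ = 85.6°: d²x/dθ² = +0.010939 m.
a = ω²·d²x/dθ² = (464)²·(+0.010939) = +2354.7 m/s²;  |a| = 2354.7 m/s².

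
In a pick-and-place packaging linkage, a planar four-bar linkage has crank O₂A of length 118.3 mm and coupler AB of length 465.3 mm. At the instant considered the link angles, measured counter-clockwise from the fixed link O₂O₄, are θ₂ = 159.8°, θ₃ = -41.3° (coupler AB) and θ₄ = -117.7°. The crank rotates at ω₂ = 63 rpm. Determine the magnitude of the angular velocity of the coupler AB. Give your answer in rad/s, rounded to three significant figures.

1.71

ω₂ = 6.597 rad/s (from 63 rpm).
Differentiating the loop-closure r₂e^{iθ₂}+r₃e^{iθ₃}=r₁+r₄e^{iθ₄} gives r₂ω₂e^{iθ₂}+r₃ω₃e^{iθ₃}=r₄ω₄e^{iθ₄}.
Eliminating the other unknown: ω₃ = r₂ω₂ sin(θ₄−θ₂) / [r₃ sin(θ₃−θ₄)].
Numerator sine = +0.99144; denominator sine = +0.97196.
Result = 0.1183·6.597·(+0.99144) / (0.4653·(+0.97196)) = +1.711 rad/s; magnitude 1.711 rad/s.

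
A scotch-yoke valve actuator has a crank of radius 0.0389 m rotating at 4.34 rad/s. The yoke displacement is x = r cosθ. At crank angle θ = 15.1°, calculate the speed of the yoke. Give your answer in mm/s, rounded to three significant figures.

ω = 4.34 rad/s
x = r cosθ ⇒ ẋ = −rω sinθ.
|v| = rω|sinθ| = 0.0389·4.34·|sin 15.1°| = 0.04398 m/s = 43.98 mm/s.

44.0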